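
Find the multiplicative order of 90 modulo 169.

By Lagrange's theorem, ord_169(90) divides φ(169) = φ(13^2) = 13·(13−1) = 156 = 2^2 · 3 · 13.
Divisors of 156: 1, 2, 3, 4, 6, 12, 13, 26, 39, 52, 78, 156.
Compute 90^d (mod 169) for the divisors d until we hit 1:
90^1 ≡ 90 (mod 169)
90^2 ≡ 157 (mod 169)
90^3 ≡ 103 (mod 169)
90^4 ≡ 144 (mod 169)
90^6 ≡ 131 (mod 169)
90^12 ≡ 92 (mod 169)
90^13 ≡ 168 (mod 169)
90^26 ≡ 1 (mod 169) ✓
Therefore the multiplicative order of 90 modulo 169 is 26.

26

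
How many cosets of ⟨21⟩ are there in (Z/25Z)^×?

ord(21) | φ(25) = φ(5^2) = 5·(5−1) = 20 = 2^2 · 5.
Divisors of 20: 1, 2, 4, 5, 10, 20.
Evaluate successive powers at the divisors of 20:
21^1 ≡ 21 (mod 25)
21^2 ≡ 16 (mod 25)
21^4 ≡ 6 (mod 25)
21^5 ≡ 1 (mod 25) ✓
The order of 21 is 5, so the subgroup it generates has 5 elements.
[(Z/25Z)^× : ⟨21⟩] = 20/5 = 4.

4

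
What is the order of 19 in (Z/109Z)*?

Since 19 ∈ (Z/109Z)^×, its order divides φ(109) = 109 − 1 = 108 = 2^2 · 3^3.
Divisors of 108: 1, 2, 3, 4, 6, 9, 12, 18, 27, 36, 54, 108.
Test each divisor d:
19^1 ≡ 19 (mod 109)
19^2 ≡ 34 (mod 109)
19^3 ≡ 101 (mod 109)
19^4 ≡ 66 (mod 109)
19^6 ≡ 64 (mod 109)
19^9 ≡ 33 (mod 109)
19^12 ≡ 63 (mod 109)
19^18 ≡ 108 (mod 109)
19^27 ≡ 76 (mod 109)
19^36 ≡ 1 (mod 109) ✓
So ord_109(19) = 36.

36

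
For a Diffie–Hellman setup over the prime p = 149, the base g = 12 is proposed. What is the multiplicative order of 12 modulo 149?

148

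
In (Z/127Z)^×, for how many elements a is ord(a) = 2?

1

φ(127) = 127 − 1 = 126 = 2 · 3^2 · 7.
In a cyclic group of order 126, there are φ(d) elements of order d for each divisor d of 126, and zero for non-divisors.
2 | 126, and φ(2) = 2 − 1 = 1.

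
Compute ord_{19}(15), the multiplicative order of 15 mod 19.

18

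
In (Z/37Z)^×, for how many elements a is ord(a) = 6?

φ(37) = 37 − 1 = 36 = 2^2 · 3^2.
(Z/37Z)^× is cyclic (|G| = 36); a cyclic group of order m has exactly φ(d) elements of each order d | m, and none otherwise.
6 = 2 · 3 divides 36, and φ(6) = 2.

2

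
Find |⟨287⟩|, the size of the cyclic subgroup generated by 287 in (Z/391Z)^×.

Since 287 ∈ (Z/391Z)^×, its order divides φ(391) = φ(17·23) = (17−1)·(23−1) = 16·22 = 352 = 2^5 · 11.
Divisors of 352: 1, 2, 4, 8, 11, 16, 22, 32, 44, 88, 176, 352.
Compute 287^d (mod 391) for the divisors d until we hit 1:
287^1 ≡ 287 (mod 391)
287^2 ≡ 259 (mod 391)
287^4 ≡ 220 (mod 391)
287^8 ≡ 307 (mod 391)
287^11 ≡ 298 (mod 391)
287^16 ≡ 18 (mod 391)
287^22 ≡ 47 (mod 391)
287^32 ≡ 324 (mod 391)
287^44 ≡ 254 (mod 391)
287^88 ≡ 1 (mod 391) ✓
The smallest such exponent is 88, so the order of 287 is 88.

88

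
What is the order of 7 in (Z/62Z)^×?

Since 7 ∈ (Z/62Z)^×, its order divides φ(62) = φ(2)·φ(31) = 1·30 = 30 = 2 · 3 · 5.
Divisors of 30: 1, 2, 3, 5, 6, 10, 15, 30.
Check 7^d mod 62 for each divisor in increasing order:
7^1 ≡ 7 (mod 62)
7^2 ≡ 49 (mod 62)
7^3 ≡ 33 (mod 62)
7^5 ≡ 5 (mod 62)
7^6 ≡ 35 (mod 62)
7^10 ≡ 25 (mod 62)
7^15 ≡ 1 (mod 62) ✓
Therefore the multiplicative order of 7 modulo 62 is 15.

15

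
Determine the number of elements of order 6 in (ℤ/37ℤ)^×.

2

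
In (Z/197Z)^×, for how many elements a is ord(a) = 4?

2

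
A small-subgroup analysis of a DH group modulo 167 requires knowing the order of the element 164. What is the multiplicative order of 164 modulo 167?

166

Since 164 ∈ (Z/167Z)^×, its order divides φ(167) = 167 − 1 = 166 = 2 · 83.
Divisors of 166: 1, 2, 83, 166.
Check 164^d mod 167 for each divisor in increasing order:
164^1 ≡ 164 (mod 167)
164^2 ≡ 9 (mod 167)
164^83 ≡ 166 (mod 167)
164^166 ≡ 1 (mod 167) ✓
The smallest such exponent is 166, so the order of 164 is 166.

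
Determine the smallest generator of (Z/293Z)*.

2

φ(293) = 293 − 1 = 292 = 2^2 · 73.
Test candidates g = 2, 3, … against the prime factors q ∈ {2, 73} of φ(293): g is a generator iff g^(292/q) ≢ 1 for every such q.
g = 2: 2^146 ≡ 292; 2^4 ≡ 16 — none is 1, so 2 is a primitive root.
Hence the least primitive root of 293 is 2.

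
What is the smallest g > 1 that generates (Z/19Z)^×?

2

φ(19) = 19 − 1 = 18 = 2 · 3^2.
Test candidates g = 2, 3, … against the prime factors q ∈ {2, 3} of φ(19): g is a generator iff g^(18/q) ≢ 1 for every such q.
g = 2: 2^9 ≡ 18; 2^6 ≡ 7 — none is 1, so 2 is a primitive root.
Hence the least primitive root of 19 is 2.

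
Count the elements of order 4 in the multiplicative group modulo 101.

2

φ(101) = 101 − 1 = 100 = 2^2 · 5^2.
(Z/101Z)^× is cyclic (|G| = 100); a cyclic group of order m has exactly φ(d) elements of each order d | m, and none otherwise.
4 = 2^2 divides 100, and φ(4) = 2.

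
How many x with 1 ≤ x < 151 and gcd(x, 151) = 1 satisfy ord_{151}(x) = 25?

φ(151) = 151 − 1 = 150 = 2 · 3 · 5^2.
In a cyclic group of order 150, there are φ(d) elements of order d for each divisor d of 150, and zero for non-divisors.
25 = 5^2 divides 150, and φ(25) = 20.

20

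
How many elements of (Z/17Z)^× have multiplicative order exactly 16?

8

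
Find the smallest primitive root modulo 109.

φ(109) = 109 − 1 = 108 = 2^2 · 3^3.
Test candidates g = 2, 3, … against the prime factors q ∈ {2, 3} of φ(109): g is a generator iff g^(108/q) ≢ 1 for every such q.
g = 2: 2^54 ≡ 108; 2^36 ≡ 1 — hits 1, so not a primitive root.
g = 3: 3^54 ≡ 1 — hits 1, so not a primitive root.
g = 4: 4^54 ≡ 1 — hits 1, so not a primitive root.
g = 5: 5^54 ≡ 1 — hits 1, so not a primitive root.
g = 6: 6^54 ≡ 108; 6^36 ≡ 63 — none is 1, so 6 is a primitive root.
So 6 is the smallest generator of (Z/109Z)^×.

6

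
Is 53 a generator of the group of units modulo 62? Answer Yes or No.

Yes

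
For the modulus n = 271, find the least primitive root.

6

φ(271) = 271 − 1 = 270 = 2 · 3^3 · 5.
Test candidates g = 2, 3, … against the prime factors q ∈ {2, 3, 5} of φ(271): g is a generator iff g^(270/q) ≢ 1 for every such q.
g = 2: 2^135 ≡ 1 — hits 1, so not a primitive root.
g = 3: 3^135 ≡ 270; 3^90 ≡ 1 — hits 1, so not a primitive root.
g = 4: 4^135 ≡ 1 — hits 1, so not a primitive root.
g = 5: 5^135 ≡ 1 — hits 1, so not a primitive root.
g = 6: 6^135 ≡ 270; 6^90 ≡ 242; 6^54 ≡ 10 — none is 1, so 6 is a primitive root.
So 6 is the smallest generator of (Z/271Z)^×.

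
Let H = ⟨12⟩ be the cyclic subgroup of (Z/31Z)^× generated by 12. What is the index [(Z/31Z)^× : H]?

1

ord(12) | φ(31) = 31 − 1 = 30 = 2 · 3 · 5.
Divisors of 30: 1, 2, 3, 5, 6, 10, 15, 30.
Test each divisor d:
12^1 ≡ 12 (mod 31)
12^2 ≡ 20 (mod 31)
12^3 ≡ 23 (mod 31)
12^5 ≡ 26 (mod 31)
12^6 ≡ 2 (mod 31)
12^10 ≡ 25 (mod 31)
12^15 ≡ 30 (mod 31)
12^30 ≡ 1 (mod 31) ✓
Thus |⟨12⟩| = ord(12) = 30.
The index is φ(31) / ord(12) = 30 / 30 = 1.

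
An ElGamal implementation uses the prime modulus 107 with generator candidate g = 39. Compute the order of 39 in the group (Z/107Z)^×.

By Lagrange's theorem, ord_107(39) divides φ(107) = 107 − 1 = 106 = 2 · 53.
Divisors of 106: 1, 2, 53, 106.
Test each divisor d:
39^1 ≡ 39 (mod 107)
39^2 ≡ 23 (mod 107)
39^53 ≡ 1 (mod 107) ✓
Hence ord(39) = 53.

53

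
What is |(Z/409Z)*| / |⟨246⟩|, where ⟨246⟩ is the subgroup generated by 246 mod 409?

By Lagrange's theorem, ord_409(246) divides φ(409) = 409 − 1 = 408 = 2^3 · 3 · 17.
Divisors of 408: 1, 2, 3, 4, 6, 8, 12, 17, 24, 34, 51, 68, 102, 136, 204, 408.
Compute 246^d (mod 409) for the divisors d until we hit 1:
246^1 ≡ 246 (mod 409)
246^2 ≡ 393 (mod 409)
246^3 ≡ 154 (mod 409)
246^4 ≡ 256 (mod 409)
246^6 ≡ 403 (mod 409)
246^8 ≡ 96 (mod 409)
246^12 ≡ 36 (mod 409)
246^17 ≡ 49 (mod 409)
246^24 ≡ 69 (mod 409)
246^34 ≡ 356 (mod 409)
246^51 ≡ 266 (mod 409)
246^68 ≡ 355 (mod 409)
246^102 ≡ 408 (mod 409)
246^136 ≡ 53 (mod 409)
246^204 ≡ 1 (mod 409) ✓
Thus |⟨246⟩| = ord(246) = 204.
[(Z/409Z)^× : ⟨246⟩] = 408/204 = 2.

2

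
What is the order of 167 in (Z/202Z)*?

The order of 167 must divide φ(202) = φ(2)·φ(101) = 1·100 = 100 = 2^2 · 5^2.
Divisors of 100: 1, 2, 4, 5, 10, 20, 25, 50, 100.
Test each divisor d:
167^1 ≡ 167 (mod 202)
167^2 ≡ 13 (mod 202)
167^4 ≡ 169 (mod 202)
167^5 ≡ 145 (mod 202)
167^10 ≡ 17 (mod 202)
167^20 ≡ 87 (mod 202)
167^25 ≡ 91 (mod 202)
167^50 ≡ 201 (mod 202)
167^100 ≡ 1 (mod 202) ✓
The smallest such exponent is 100, so the order of 167 is 100.

100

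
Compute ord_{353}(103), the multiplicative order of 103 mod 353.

352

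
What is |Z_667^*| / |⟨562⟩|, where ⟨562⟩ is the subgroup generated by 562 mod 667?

2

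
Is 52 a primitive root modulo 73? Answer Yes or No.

No

φ(73) = 73 − 1 = 72 = 2^3 · 3^2.
It suffices to check that the order of 52 is not a proper divisor of 72: compute 52^(72/q) for q ∈ {2, 3}.
52^36 ≡ 72 (mod 73)  [q = 2: ≢ 1 ✓]
52^24 ≡ 1 (mod 73)  [q = 3: ≡ 1 ✗]
Since 52^24 ≡ 1, the order of 52 divides 24 < 72, so 52 is not a primitive root.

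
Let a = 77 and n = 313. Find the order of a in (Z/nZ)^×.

By Lagrange's theorem, ord_313(77) divides φ(313) = 313 − 1 = 312 = 2^3 · 3 · 13.
Divisors of 312: 1, 2, 3, 4, 6, 8, 12, 13, 24, 26, 39, 52, 78, 104, 156, 312.
Compute 77^d (mod 313) for the divisors d until we hit 1:
77^1 ≡ 77 (mod 313)
77^2 ≡ 295 (mod 313)
77^3 ≡ 179 (mod 313)
77^4 ≡ 11 (mod 313)
77^6 ≡ 115 (mod 313)
77^8 ≡ 121 (mod 313)
77^12 ≡ 79 (mod 313)
77^13 ≡ 136 (mod 313)
77^24 ≡ 294 (mod 313)
77^26 ≡ 29 (mod 313)
77^39 ≡ 188 (mod 313)
77^52 ≡ 215 (mod 313)
77^78 ≡ 288 (mod 313)
77^104 ≡ 214 (mod 313)
77^156 ≡ 312 (mod 313)
77^312 ≡ 1 (mod 313) ✓
Hence ord(77) = 312.

312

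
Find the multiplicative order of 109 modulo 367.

122

ord(109) | φ(367) = 367 − 1 = 366 = 2 · 3 · 61.
Divisors of 366: 1, 2, 3, 6, 61, 122, 183, 366.
Evaluate successive powers at the divisors of 366:
109^1 ≡ 109 (mod 367)
109^2 ≡ 137 (mod 367)
109^3 ≡ 253 (mod 367)
109^6 ≡ 151 (mod 367)
109^61 ≡ 366 (mod 367)
109^122 ≡ 1 (mod 367) ✓
The smallest such exponent is 122, so the order of 109 is 122.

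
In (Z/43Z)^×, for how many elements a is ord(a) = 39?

φ(43) = 43 − 1 = 42 = 2 · 3 · 7.
(Z/43Z)^× is cyclic (|G| = 42); a cyclic group of order m has exactly φ(d) elements of each order d | m, and none otherwise.
Here 42 is not a multiple of 39, so there are no elements of order 39.

0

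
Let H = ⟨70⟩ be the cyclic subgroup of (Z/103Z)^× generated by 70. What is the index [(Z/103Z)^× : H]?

The order of 70 must divide φ(103) = 103 − 1 = 102 = 2 · 3 · 17.
Divisors of 102: 1, 2, 3, 6, 17, 34, 51, 102.
Test each divisor d:
70^1 ≡ 70
70^2 ≡ 59
70^3 ≡ 10
70^6 ≡ 100
70^17 ≡ 57
70^34 ≡ 56
70^51 ≡ 102
70^102 ≡ 1
Thus |⟨70⟩| = ord(70) = 102.
The index is φ(103) / ord(70) = 102 / 102 = 1.

1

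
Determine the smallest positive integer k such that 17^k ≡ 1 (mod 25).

Since 17 ∈ (Z/25Z)^×, its order divides φ(25) = φ(5^2) = 5·(5−1) = 20 = 2^2 · 5.
Divisors of 20: 1, 2, 4, 5, 10, 20.
Evaluate successive powers at the divisors of 20:
17^1 ≡ 17
17^2 ≡ 14
17^4 ≡ 21
17^5 ≡ 7
17^10 ≡ 24
17^20 ≡ 1
The smallest such exponent is 20, so the order of 17 is 20.

20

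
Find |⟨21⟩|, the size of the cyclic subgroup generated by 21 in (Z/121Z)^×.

ord(21) | φ(121) = φ(11^2) = 11·(11−1) = 110 = 2 · 5 · 11.
Divisors of 110: 1, 2, 5, 10, 11, 22, 55, 110.
Check 21^d mod 121 for each divisor in increasing order:
21^1 ≡ 21
21^2 ≡ 78
21^5 ≡ 109
21^10 ≡ 23
21^11 ≡ 120
21^22 ≡ 1
Therefore the multiplicative order of 21 modulo 121 is 22.

22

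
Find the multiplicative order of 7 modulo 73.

24

By Lagrange's theorem, ord_73(7) divides φ(73) = 73 − 1 = 72 = 2^3 · 3^2.
Divisors of 72: 1, 2, 3, 4, 6, 8, 9, 12, 18, 24, 36, 72.
Check 7^d mod 73 for each divisor in increasing order:
7^1 ≡ 7
7^2 ≡ 49
7^3 ≡ 51
7^4 ≡ 65
7^6 ≡ 46
7^8 ≡ 64
7^9 ≡ 10
7^12 ≡ 72
7^18 ≡ 27
7^24 ≡ 1
The smallest such exponent is 24, so the order of 7 is 24.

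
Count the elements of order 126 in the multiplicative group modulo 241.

0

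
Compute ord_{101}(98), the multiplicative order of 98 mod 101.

100

Since 98 ∈ (Z/101Z)^×, its order divides φ(101) = 101 − 1 = 100 = 2^2 · 5^2.
Divisors of 100: 1, 2, 4, 5, 10, 20, 25, 50, 100.
Test each divisor d:
98^1 ≡ 98 (mod 101)
98^2 ≡ 9 (mod 101)
98^4 ≡ 81 (mod 101)
98^5 ≡ 60 (mod 101)
98^10 ≡ 65 (mod 101)
98^20 ≡ 84 (mod 101)
98^25 ≡ 91 (mod 101)
98^50 ≡ 100 (mod 101)
98^100 ≡ 1 (mod 101) ✓
The smallest such exponent is 100, so the order of 98 is 100.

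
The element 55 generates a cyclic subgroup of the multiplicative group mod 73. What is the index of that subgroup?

Since 55 ∈ (Z/73Z)^×, its order divides φ(73) = 73 − 1 = 72 = 2^3 · 3^2.
Divisors of 72: 1, 2, 3, 4, 6, 8, 9, 12, 18, 24, 36, 72.
Compute 55^d (mod 73) for the divisors d until we hit 1:
55^1 ≡ 55
55^2 ≡ 32
55^3 ≡ 8
55^4 ≡ 2
55^6 ≡ 64
55^8 ≡ 4
55^9 ≡ 1
So ord_73(55) = 9, hence |⟨55⟩| = 9.
Index = |(Z/73Z)^×| / |⟨55⟩| = 72 / 9 = 8.

8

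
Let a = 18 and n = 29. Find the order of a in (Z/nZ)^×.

28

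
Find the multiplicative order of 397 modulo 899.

21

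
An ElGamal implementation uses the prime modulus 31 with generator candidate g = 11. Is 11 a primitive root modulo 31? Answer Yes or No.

φ(31) = 31 − 1 = 30 = 2 · 3 · 5.
Test 11^(30/q) mod 31 for each prime factor q of 30:
11^15 ≡ 30 (mod 31)  [q = 2: ≢ 1 ✓]
11^10 ≡ 5 (mod 31)  [q = 3: ≢ 1 ✓]
11^6 ≡ 4 (mod 31)  [q = 5: ≢ 1 ✓]
All checks pass, so 11 has order 30 and is a primitive root modulo 31.

Yes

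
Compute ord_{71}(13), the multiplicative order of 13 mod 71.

ord(13) | φ(71) = 71 − 1 = 70 = 2 · 5 · 7.
Divisors of 70: 1, 2, 5, 7, 10, 14, 35, 70.
Evaluate successive powers at the divisors of 70:
13^1 ≡ 13 (mod 71)
13^2 ≡ 27 (mod 71)
13^5 ≡ 34 (mod 71)
13^7 ≡ 66 (mod 71)
13^10 ≡ 20 (mod 71)
13^14 ≡ 25 (mod 71)
13^35 ≡ 70 (mod 71)
13^70 ≡ 1 (mod 71) ✓
The smallest such exponent is 70, so the order of 13 is 70.

70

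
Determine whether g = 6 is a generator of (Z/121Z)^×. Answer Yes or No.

Yes

φ(121) = φ(11^2) = 11·(11−1) = 110 = 2 · 5 · 11.
6 is a primitive root mod 121 iff 6^(φ(121)/q) ≢ 1 for every prime q | φ(121), i.e. q ∈ {2, 5, 11}.
6^55 ≡ 120 (mod 121)  [q = 2: ≢ 1 ✓]
6^22 ≡ 3 (mod 121)  [q = 5: ≢ 1 ✓]
6^10 ≡ 56 (mod 121)  [q = 11: ≢ 1 ✓]
All checks pass, so 6 has order 110 and is a primitive root modulo 121.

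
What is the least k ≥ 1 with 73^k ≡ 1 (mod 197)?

196

ord(73) | φ(197) = 197 − 1 = 196 = 2^2 · 7^2.
Divisors of 196: 1, 2, 4, 7, 14, 28, 49, 98, 196.
Check 73^d mod 197 for each divisor in increasing order:
73^1 ≡ 73
73^2 ≡ 10
73^4 ≡ 100
73^7 ≡ 110
73^14 ≡ 83
73^28 ≡ 191
73^49 ≡ 183
73^98 ≡ 196
73^196 ≡ 1
Therefore the multiplicative order of 73 modulo 197 is 196.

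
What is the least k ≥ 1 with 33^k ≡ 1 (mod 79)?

By Lagrange's theorem, ord_79(33) divides φ(79) = 79 − 1 = 78 = 2 · 3 · 13.
Divisors of 78: 1, 2, 3, 6, 13, 26, 39, 78.
Check 33^d mod 79 for each divisor in increasing order:
33^1 ≡ 33 (mod 79)
33^2 ≡ 62 (mod 79)
33^3 ≡ 71 (mod 79)
33^6 ≡ 64 (mod 79)
33^13 ≡ 78 (mod 79)
33^26 ≡ 1 (mod 79) ✓
The smallest such exponent is 26, so the order of 33 is 26.

26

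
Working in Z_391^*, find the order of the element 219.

ord(219) | φ(391) = φ(17·23) = (17−1)·(23−1) = 16·22 = 352 = 2^5 · 11.
Divisors of 352: 1, 2, 4, 8, 11, 16, 22, 32, 44, 88, 176, 352.
Test each divisor d:
219^1 ≡ 219
219^2 ≡ 259
219^4 ≡ 220
219^8 ≡ 307
219^11 ≡ 162
219^16 ≡ 18
219^22 ≡ 47
219^32 ≡ 324
219^44 ≡ 254
219^88 ≡ 1
So ord_391(219) = 88.

88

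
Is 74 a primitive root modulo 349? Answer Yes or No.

φ(349) = 349 − 1 = 348 = 2^2 · 3 · 29.
An element g generates (Z/349Z)^× iff g^(348/q) ≢ 1 (mod 349) for each prime q ∈ {2, 3, 29}.
74^174 ≡ 348 (mod 349)  [q = 2: ≢ 1 ✓]
74^116 ≡ 226 (mod 349)  [q = 3: ≢ 1 ✓]
74^12 ≡ 274 (mod 349)  [q = 29: ≢ 1 ✓]
Every test exponent gives a nontrivial residue, hence 74 generates the full group.

Yes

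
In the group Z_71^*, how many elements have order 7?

6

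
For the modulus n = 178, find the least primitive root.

φ(178) = φ(2)·φ(89) = 1·88 = 88 = 2^3 · 11.
Test candidates g = 2, 3, … against the prime factors q ∈ {2, 11} of φ(178): g is a generator iff g^(88/q) ≢ 1 for every such q.
g = 2: gcd(2, 178) = 2 > 1, not a unit — skip.
g = 3: 3^44 ≡ 177; 3^8 ≡ 153 — none is 1, so 3 is a primitive root.
Hence the least primitive root of 178 is 3.

3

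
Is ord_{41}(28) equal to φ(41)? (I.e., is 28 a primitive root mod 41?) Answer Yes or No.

φ(41) = 41 − 1 = 40 = 2^3 · 5.
An element g generates (Z/41Z)^× iff g^(40/q) ≢ 1 (mod 41) for each prime q ∈ {2, 5}.
28^20 ≡ 40 (mod 41)  [q = 2: ≢ 1 ✓]
28^8 ≡ 10 (mod 41)  [q = 5: ≢ 1 ✓]
Every test exponent gives a nontrivial residue, hence 28 generates the full group.

Yes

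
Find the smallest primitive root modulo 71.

7

φ(71) = 71 − 1 = 70 = 2 · 5 · 7.
g is a primitive root iff g^(70/q) ≢ 1 (mod 71) for each prime q ∈ {2, 5, 7}.
g = 2: 2^35 ≡ 1 — hits 1, so not a primitive root.
g = 3: 3^35 ≡ 1 — hits 1, so not a primitive root.
g = 4: 4^35 ≡ 1 — hits 1, so not a primitive root.
g = 5: 5^35 ≡ 1 — hits 1, so not a primitive root.
g = 6: 6^35 ≡ 1 — hits 1, so not a primitive root.
g = 7: 7^35 ≡ 70; 7^14 ≡ 54; 7^10 ≡ 45 — none is 1, so 7 is a primitive root.
Hence the least primitive root of 71 is 7.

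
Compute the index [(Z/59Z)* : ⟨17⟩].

2

By Lagrange's theorem, ord_59(17) divides φ(59) = 59 − 1 = 58 = 2 · 29.
Divisors of 58: 1, 2, 29, 58.
Check 17^d mod 59 for each divisor in increasing order:
17^1 ≡ 17
17^2 ≡ 53
17^29 ≡ 1
Thus |⟨17⟩| = ord(17) = 29.
Index = |(Z/59Z)^×| / |⟨17⟩| = 58 / 29 = 2.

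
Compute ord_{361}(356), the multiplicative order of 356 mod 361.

342

The order of 356 must divide φ(361) = φ(19^2) = 19·(19−1) = 342 = 2 · 3^2 · 19.
Divisors of 342: 1, 2, 3, 6, 9, 18, 19, 38, 57, 114, 171, 342.
Compute 356^d (mod 361) for the divisors d until we hit 1:
356^1 ≡ 356 (mod 361)
356^2 ≡ 25 (mod 361)
356^3 ≡ 236 (mod 361)
356^6 ≡ 102 (mod 361)
356^9 ≡ 246 (mod 361)
356^18 ≡ 229 (mod 361)
356^19 ≡ 299 (mod 361)
356^38 ≡ 234 (mod 361)
356^57 ≡ 293 (mod 361)
356^114 ≡ 292 (mod 361)
356^171 ≡ 360 (mod 361)
356^342 ≡ 1 (mod 361) ✓
Hence ord(356) = 342.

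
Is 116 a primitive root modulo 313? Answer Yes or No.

No

φ(313) = 313 − 1 = 312 = 2^3 · 3 · 13.
116 is a primitive root mod 313 iff 116^(φ(313)/q) ≢ 1 for every prime q | φ(313), i.e. q ∈ {2, 3, 13}.
116^156 ≡ 1 (mod 313)  [q = 2: ≡ 1 ✗]
116^104 ≡ 214 (mod 313)  [q = 3: ≢ 1 ✓]
116^24 ≡ 280 (mod 313)  [q = 13: ≢ 1 ✓]
116^156 ≡ 1 shows ord(116) | 156, strictly less than φ(313); not a primitive root.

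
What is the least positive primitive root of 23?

φ(23) = 23 − 1 = 22 = 2 · 11.
Test candidates g = 2, 3, … against the prime factors q ∈ {2, 11} of φ(23): g is a generator iff g^(22/q) ≢ 1 for every such q.
g = 2: 2^11 ≡ 1 — hits 1, so not a primitive root.
g = 3: 3^11 ≡ 1 — hits 1, so not a primitive root.
g = 4: 4^11 ≡ 1 — hits 1, so not a primitive root.
g = 5: 5^11 ≡ 22; 5^2 ≡ 2 — none is 1, so 5 is a primitive root.
So 5 is the smallest generator of (Z/23Z)^×.

5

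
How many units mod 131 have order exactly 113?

φ(131) = 131 − 1 = 130 = 2 · 5 · 13.
Since (Z/131Z)^× is cyclic of order 130, the number of elements of order d is φ(d) when d | 130 and 0 otherwise.
Here 130 is not a multiple of 113, so there are no elements of order 113.

0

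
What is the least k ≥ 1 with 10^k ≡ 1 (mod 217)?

Since 10 ∈ (Z/217Z)^×, its order divides φ(217) = φ(7·31) = (7−1)·(31−1) = 6·30 = 180 = 2^2 · 3^2 · 5.
Divisors of 180: 1, 2, 3, 4, 5, 6, 9, 10, 12, 15, 18, 20, 30, 36, 45, 60, 90, 180.
Compute 10^d (mod 217) for the divisors d until we hit 1:
10^1 ≡ 10 (mod 217)
10^2 ≡ 100 (mod 217)
10^3 ≡ 132 (mod 217)
10^4 ≡ 18 (mod 217)
10^5 ≡ 180 (mod 217)
10^6 ≡ 64 (mod 217)
10^9 ≡ 202 (mod 217)
10^10 ≡ 67 (mod 217)
10^12 ≡ 190 (mod 217)
10^15 ≡ 125 (mod 217)
10^18 ≡ 8 (mod 217)
10^20 ≡ 149 (mod 217)
10^30 ≡ 1 (mod 217) ✓
Therefore the multiplicative order of 10 modulo 217 is 30.

30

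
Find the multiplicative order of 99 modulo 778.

Since 99 ∈ (Z/778Z)^×, its order divides φ(778) = φ(2)·φ(389) = 1·388 = 388 = 2^2 · 97.
Divisors of 388: 1, 2, 4, 97, 194, 388.
Compute 99^d (mod 778) for the divisors d until we hit 1:
99^1 ≡ 99
99^2 ≡ 465
99^4 ≡ 719
99^97 ≡ 777
99^194 ≡ 1
Therefore the multiplicative order of 99 modulo 778 is 194.

194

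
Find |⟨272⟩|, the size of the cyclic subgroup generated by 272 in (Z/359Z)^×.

179

ord(272) | φ(359) = 359 − 1 = 358 = 2 · 179.
Divisors of 358: 1, 2, 179, 358.
Evaluate successive powers at the divisors of 358:
272^1 ≡ 272 (mod 359)
272^2 ≡ 30 (mod 359)
272^179 ≡ 1 (mod 359) ✓
Hence ord(272) = 179.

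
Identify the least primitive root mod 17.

φ(17) = 17 − 1 = 16 = 2^4.
g is a primitive root iff g^(16/q) ≢ 1 (mod 17) for each prime q ∈ {2}.
g = 2: 2^8 ≡ 1 — hits 1, so not a primitive root.
g = 3: 3^8 ≡ 16 — none is 1, so 3 is a primitive root.
The smallest primitive root modulo 17 is 3.

3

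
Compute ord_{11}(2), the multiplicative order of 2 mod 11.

10

By Lagrange's theorem, ord_11(2) divides φ(11) = 11 − 1 = 10 = 2 · 5.
Divisors of 10: 1, 2, 5, 10.
Check 2^d mod 11 for each divisor in increasing order:
2^1 ≡ 2
2^2 ≡ 4
2^5 ≡ 10
2^10 ≡ 1
So ord_11(2) = 10.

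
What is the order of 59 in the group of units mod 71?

70

The order of 59 must divide φ(71) = 71 − 1 = 70 = 2 · 5 · 7.
Divisors of 70: 1, 2, 5, 7, 10, 14, 35, 70.
Evaluate successive powers at the divisors of 70:
59^1 ≡ 59
59^2 ≡ 2
59^5 ≡ 23
59^7 ≡ 46
59^10 ≡ 32
59^14 ≡ 57
59^35 ≡ 70
59^70 ≡ 1
Hence ord(59) = 70.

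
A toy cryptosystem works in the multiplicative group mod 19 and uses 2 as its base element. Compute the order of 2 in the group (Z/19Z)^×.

ord(2) | φ(19) = 19 − 1 = 18 = 2 · 3^2.
Divisors of 18: 1, 2, 3, 6, 9, 18.
Check 2^d mod 19 for each divisor in increasing order:
2^1 ≡ 2 (mod 19)
2^2 ≡ 4 (mod 19)
2^3 ≡ 8 (mod 19)
2^6 ≡ 7 (mod 19)
2^9 ≡ 18 (mod 19)
2^18 ≡ 1 (mod 19) ✓
Therefore the multiplicative order of 2 modulo 19 is 18.

18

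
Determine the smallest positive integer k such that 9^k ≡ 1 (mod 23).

11

Since 9 ∈ (Z/23Z)^×, its order divides φ(23) = 23 − 1 = 22 = 2 · 11.
Divisors of 22: 1, 2, 11, 22.
Evaluate successive powers at the divisors of 22:
9^1 ≡ 9 (mod 23)
9^2 ≡ 12 (mod 23)
9^11 ≡ 1 (mod 23) ✓
So ord_23(9) = 11.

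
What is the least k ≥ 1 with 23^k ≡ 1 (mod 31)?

10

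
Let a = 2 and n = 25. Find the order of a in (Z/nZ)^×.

20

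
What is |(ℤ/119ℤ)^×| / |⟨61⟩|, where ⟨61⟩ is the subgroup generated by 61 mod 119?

2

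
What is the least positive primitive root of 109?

6

φ(109) = 109 − 1 = 108 = 2^2 · 3^3.
Test candidates g = 2, 3, … against the prime factors q ∈ {2, 3} of φ(109): g is a generator iff g^(108/q) ≢ 1 for every such q.
g = 2: 2^54 ≡ 108; 2^36 ≡ 1 — hits 1, so not a primitive root.
g = 3: 3^54 ≡ 1 — hits 1, so not a primitive root.
g = 4: 4^54 ≡ 1 — hits 1, so not a primitive root.
g = 5: 5^54 ≡ 1 — hits 1, so not a primitive root.
g = 6: 6^54 ≡ 108; 6^36 ≡ 63 — none is 1, so 6 is a primitive root.
Hence the least primitive root of 109 is 6.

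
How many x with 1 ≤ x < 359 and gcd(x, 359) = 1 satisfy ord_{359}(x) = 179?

178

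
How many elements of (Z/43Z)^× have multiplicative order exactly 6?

2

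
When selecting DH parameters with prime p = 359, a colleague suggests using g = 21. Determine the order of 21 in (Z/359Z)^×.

358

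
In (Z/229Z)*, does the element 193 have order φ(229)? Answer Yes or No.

φ(229) = 229 − 1 = 228 = 2^2 · 3 · 19.
193 is a primitive root mod 229 iff 193^(φ(229)/q) ≢ 1 for every prime q | φ(229), i.e. q ∈ {2, 3, 19}.
193^114 ≡ 1 (mod 229)  [q = 2: ≡ 1 ✗]
193^76 ≡ 94 (mod 229)  [q = 3: ≢ 1 ✓]
193^12 ≡ 203 (mod 229)  [q = 19: ≢ 1 ✓]
The check at q = 2 fails, so 193 generates a proper subgroup.

No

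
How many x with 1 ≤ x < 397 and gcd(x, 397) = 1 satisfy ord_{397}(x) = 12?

4

φ(397) = 397 − 1 = 396 = 2^2 · 3^2 · 11.
(Z/397Z)^× is cyclic (|G| = 396); a cyclic group of order m has exactly φ(d) elements of each order d | m, and none otherwise.
12 = 2^2 · 3 divides 396, and φ(12) = 4.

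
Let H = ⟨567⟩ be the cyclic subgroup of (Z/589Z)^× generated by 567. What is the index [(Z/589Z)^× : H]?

ord(567) | φ(589) = φ(19·31) = (19−1)·(31−1) = 18·30 = 540 = 2^2 · 3^3 · 5.
Divisors of 540: 1, 2, 3, 4, 5, 6, 9, 10, 12, 15, 18, 20, 27, 30, 36, 45, 54, 60, 90, 108, 135, 180, 270, 540.
Evaluate successive powers at the divisors of 540:
567^1 ≡ 567 (mod 589)
567^2 ≡ 484 (mod 589)
567^3 ≡ 543 (mod 589)
567^4 ≡ 423 (mod 589)
567^5 ≡ 118 (mod 589)
567^6 ≡ 349 (mod 589)
567^9 ≡ 438 (mod 589)
567^10 ≡ 377 (mod 589)
567^12 ≡ 467 (mod 589)
567^15 ≡ 311 (mod 589)
567^18 ≡ 419 (mod 589)
567^20 ≡ 180 (mod 589)
567^27 ≡ 343 (mod 589)
567^30 ≡ 125 (mod 589)
567^36 ≡ 39 (mod 589)
567^45 ≡ 1 (mod 589) ✓
Thus |⟨567⟩| = ord(567) = 45.
The index is φ(589) / ord(567) = 540 / 45 = 12.

12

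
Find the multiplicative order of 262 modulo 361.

Since 262 ∈ (Z/361Z)^×, its order divides φ(361) = φ(19^2) = 19·(19−1) = 342 = 2 · 3^2 · 19.
Divisors of 342: 1, 2, 3, 6, 9, 18, 19, 38, 57, 114, 171, 342.
Compute 262^d (mod 361) for the divisors d until we hit 1:
262^1 ≡ 262
262^2 ≡ 54
262^3 ≡ 69
262^6 ≡ 68
262^9 ≡ 360
262^18 ≡ 1
So ord_361(262) = 18.

18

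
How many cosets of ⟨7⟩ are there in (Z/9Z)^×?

By Lagrange's theorem, ord_9(7) divides φ(9) = φ(3^2) = 3·(3−1) = 6 = 2 · 3.
Divisors of 6: 1, 2, 3, 6.
Check 7^d mod 9 for each divisor in increasing order:
7^1 ≡ 7
7^2 ≡ 4
7^3 ≡ 1
The order of 7 is 3, so the subgroup it generates has 3 elements.
Index = |(Z/9Z)^×| / |⟨7⟩| = 6 / 3 = 2.

2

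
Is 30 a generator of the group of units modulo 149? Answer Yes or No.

φ(149) = 149 − 1 = 148 = 2^2 · 37.
An element g generates (Z/149Z)^× iff g^(148/q) ≢ 1 (mod 149) for each prime q ∈ {2, 37}.
30^74 ≡ 1 (mod 149)  [q = 2: ≡ 1 ✗]
30^4 ≡ 36 (mod 149)  [q = 37: ≢ 1 ✓]
The check at q = 2 fails, so 30 generates a proper subgroup.

No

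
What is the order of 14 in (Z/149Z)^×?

148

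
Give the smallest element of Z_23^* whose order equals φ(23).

5

φ(23) = 23 − 1 = 22 = 2 · 11.
g is a primitive root iff g^(22/q) ≢ 1 (mod 23) for each prime q ∈ {2, 11}.
g = 2: 2^11 ≡ 1 — hits 1, so not a primitive root.
g = 3: 3^11 ≡ 1 — hits 1, so not a primitive root.
g = 4: 4^11 ≡ 1 — hits 1, so not a primitive root.
g = 5: 5^11 ≡ 22; 5^2 ≡ 2 — none is 1, so 5 is a primitive root.
The smallest primitive root modulo 23 is 5.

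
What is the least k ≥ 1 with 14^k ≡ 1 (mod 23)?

22

By Lagrange's theorem, ord_23(14) divides φ(23) = 23 − 1 = 22 = 2 · 11.
Divisors of 22: 1, 2, 11, 22.
Compute 14^d (mod 23) for the divisors d until we hit 1:
14^1 ≡ 14 (mod 23)
14^2 ≡ 12 (mod 23)
14^11 ≡ 22 (mod 23)
14^22 ≡ 1 (mod 23) ✓
Hence ord(14) = 22.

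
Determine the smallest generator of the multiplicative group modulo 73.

5

φ(73) = 73 − 1 = 72 = 2^3 · 3^2.
g is a primitive root iff g^(72/q) ≢ 1 (mod 73) for each prime q ∈ {2, 3}.
g = 2: 2^36 ≡ 1 — hits 1, so not a primitive root.
g = 3: 3^36 ≡ 1 — hits 1, so not a primitive root.
g = 4: 4^36 ≡ 1 — hits 1, so not a primitive root.
g = 5: 5^36 ≡ 72; 5^24 ≡ 8 — none is 1, so 5 is a primitive root.
Hence the least primitive root of 73 is 5.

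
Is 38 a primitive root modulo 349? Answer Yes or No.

φ(349) = 349 − 1 = 348 = 2^2 · 3 · 29.
It suffices to check that the order of 38 is not a proper divisor of 348: compute 38^(348/q) for q ∈ {2, 3, 29}.
38^174 ≡ 348 (mod 349)  [q = 2: ≢ 1 ✓]
38^116 ≡ 1 (mod 349)  [q = 3: ≡ 1 ✗]
38^12 ≡ 285 (mod 349)  [q = 29: ≢ 1 ✓]
38^116 ≡ 1 shows ord(38) | 116, strictly less than φ(349); not a primitive root.

No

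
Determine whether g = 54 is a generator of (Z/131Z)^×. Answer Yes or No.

Yes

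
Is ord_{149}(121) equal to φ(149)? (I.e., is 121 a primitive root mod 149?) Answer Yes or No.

No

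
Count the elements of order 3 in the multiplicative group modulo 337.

φ(337) = 337 − 1 = 336 = 2^4 · 3 · 7.
Since (Z/337Z)^× is cyclic of order 336, the number of elements of order d is φ(d) when d | 336 and 0 otherwise.
3 | 336, and φ(3) = 3 − 1 = 2.

2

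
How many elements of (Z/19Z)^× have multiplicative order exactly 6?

2

φ(19) = 19 − 1 = 18 = 2 · 3^2.
Since (Z/19Z)^× is cyclic of order 18, the number of elements of order d is φ(d) when d | 18 and 0 otherwise.
6 = 2 · 3 divides 18, and φ(6) = 2.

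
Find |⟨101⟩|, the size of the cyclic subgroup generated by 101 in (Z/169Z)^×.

78

The order of 101 must divide φ(169) = φ(13^2) = 13·(13−1) = 156 = 2^2 · 3 · 13.
Divisors of 156: 1, 2, 3, 4, 6, 12, 13, 26, 39, 52, 78, 156.
Compute 101^d (mod 169) for the divisors d until we hit 1:
101^1 ≡ 101 (mod 169)
101^2 ≡ 61 (mod 169)
101^3 ≡ 77 (mod 169)
101^4 ≡ 3 (mod 169)
101^6 ≡ 14 (mod 169)
101^12 ≡ 27 (mod 169)
101^13 ≡ 23 (mod 169)
101^26 ≡ 22 (mod 169)
101^39 ≡ 168 (mod 169)
101^52 ≡ 146 (mod 169)
101^78 ≡ 1 (mod 169) ✓
The smallest such exponent is 78, so the order of 101 is 78.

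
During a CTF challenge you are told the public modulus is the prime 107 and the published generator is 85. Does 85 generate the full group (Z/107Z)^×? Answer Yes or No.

φ(107) = 107 − 1 = 106 = 2 · 53.
Test 85^(106/q) mod 107 for each prime factor q of 106:
85^53 ≡ 1 (mod 107)  [q = 2: ≡ 1 ✗]
85^2 ≡ 56 (mod 107)  [q = 53: ≢ 1 ✓]
The check at q = 2 fails, so 85 generates a proper subgroup.

No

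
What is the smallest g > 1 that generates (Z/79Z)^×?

3

φ(79) = 79 − 1 = 78 = 2 · 3 · 13.
g is a primitive root iff g^(78/q) ≢ 1 (mod 79) for each prime q ∈ {2, 3, 13}.
g = 2: 2^39 ≡ 1 — hits 1, so not a primitive root.
g = 3: 3^39 ≡ 78; 3^26 ≡ 23; 3^6 ≡ 18 — none is 1, so 3 is a primitive root.
The smallest primitive root modulo 79 is 3.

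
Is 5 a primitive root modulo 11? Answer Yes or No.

No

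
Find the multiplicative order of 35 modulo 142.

ord(35) | φ(142) = φ(2)·φ(71) = 1·70 = 70 = 2 · 5 · 7.
Divisors of 70: 1, 2, 5, 7, 10, 14, 35, 70.
Check 35^d mod 142 for each divisor in increasing order:
35^1 ≡ 35 (mod 142)
35^2 ≡ 89 (mod 142)
35^5 ≡ 51 (mod 142)
35^7 ≡ 137 (mod 142)
35^10 ≡ 45 (mod 142)
35^14 ≡ 25 (mod 142)
35^35 ≡ 141 (mod 142)
35^70 ≡ 1 (mod 142) ✓
So ord_142(35) = 70.

70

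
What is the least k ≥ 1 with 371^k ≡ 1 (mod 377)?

The order of 371 must divide φ(377) = φ(13·29) = (13−1)·(29−1) = 12·28 = 336 = 2^4 · 3 · 7.
Divisors of 336: 1, 2, 3, 4, 6, 7, 8, 12, 14, 16, 21, 24, 28, 42, 48, 56, 84, 112, 168, 336.
Compute 371^d (mod 377) for the divisors d until we hit 1:
371^1 ≡ 371 (mod 377)
371^2 ≡ 36 (mod 377)
371^3 ≡ 161 (mod 377)
371^4 ≡ 165 (mod 377)
371^6 ≡ 285 (mod 377)
371^7 ≡ 175 (mod 377)
371^8 ≡ 81 (mod 377)
371^12 ≡ 170 (mod 377)
371^14 ≡ 88 (mod 377)
371^16 ≡ 152 (mod 377)
371^21 ≡ 320 (mod 377)
371^24 ≡ 248 (mod 377)
371^28 ≡ 204 (mod 377)
371^42 ≡ 233 (mod 377)
371^48 ≡ 53 (mod 377)
371^56 ≡ 146 (mod 377)
371^84 ≡ 1 (mod 377) ✓
Hence ord(371) = 84.

84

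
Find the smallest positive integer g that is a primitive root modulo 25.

φ(25) = φ(5^2) = 5·(5−1) = 20 = 2^2 · 5.
Test candidates g = 2, 3, … against the prime factors q ∈ {2, 5} of φ(25): g is a generator iff g^(20/q) ≢ 1 for every such q.
g = 2: 2^10 ≡ 24; 2^4 ≡ 16 — none is 1, so 2 is a primitive root.
Hence the least primitive root of 25 is 2.

2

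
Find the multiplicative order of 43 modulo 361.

Since 43 ∈ (Z/361Z)^×, its order divides φ(361) = φ(19^2) = 19·(19−1) = 342 = 2 · 3^2 · 19.
Divisors of 342: 1, 2, 3, 6, 9, 18, 19, 38, 57, 114, 171, 342.
Test each divisor d:
43^1 ≡ 43
43^2 ≡ 44
43^3 ≡ 87
43^6 ≡ 349
43^9 ≡ 39
43^18 ≡ 77
43^19 ≡ 62
43^38 ≡ 234
43^57 ≡ 68
43^114 ≡ 292
43^171 ≡ 1
The smallest such exponent is 171, so the order of 43 is 171.

171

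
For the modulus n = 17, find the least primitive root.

φ(17) = 17 − 1 = 16 = 2^4.
g is a primitive root iff g^(16/q) ≢ 1 (mod 17) for each prime q ∈ {2}.
g = 2: 2^8 ≡ 1 — hits 1, so not a primitive root.
g = 3: 3^8 ≡ 16 — none is 1, so 3 is a primitive root.
The smallest primitive root modulo 17 is 3.

3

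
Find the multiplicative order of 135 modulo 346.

43

By Lagrange's theorem, ord_346(135) divides φ(346) = φ(2)·φ(173) = 1·172 = 172 = 2^2 · 43.
Divisors of 172: 1, 2, 4, 43, 86, 172.
Evaluate successive powers at the divisors of 172:
135^1 ≡ 135 (mod 346)
135^2 ≡ 233 (mod 346)
135^4 ≡ 313 (mod 346)
135^43 ≡ 1 (mod 346) ✓
Hence ord(135) = 43.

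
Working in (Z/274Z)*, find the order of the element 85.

136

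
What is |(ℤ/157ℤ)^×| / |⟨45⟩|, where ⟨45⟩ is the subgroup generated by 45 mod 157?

3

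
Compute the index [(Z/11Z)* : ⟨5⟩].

2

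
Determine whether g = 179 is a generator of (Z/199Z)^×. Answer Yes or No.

φ(199) = 199 − 1 = 198 = 2 · 3^2 · 11.
Test 179^(198/q) mod 199 for each prime factor q of 198:
179^99 ≡ 198 (mod 199)  [q = 2: ≢ 1 ✓]
179^66 ≡ 92 (mod 199)  [q = 3: ≢ 1 ✓]
179^18 ≡ 114 (mod 199)  [q = 11: ≢ 1 ✓]
Every test exponent gives a nontrivial residue, hence 179 generates the full group.

Yes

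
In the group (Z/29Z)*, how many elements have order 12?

φ(29) = 29 − 1 = 28 = 2^2 · 7.
Since (Z/29Z)^× is cyclic of order 28, the number of elements of order d is φ(d) when d | 28 and 0 otherwise.
Here 28 is not a multiple of 12, so there are no elements of order 12.

0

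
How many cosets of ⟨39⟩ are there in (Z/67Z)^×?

ord(39) | φ(67) = 67 − 1 = 66 = 2 · 3 · 11.
Divisors of 66: 1, 2, 3, 6, 11, 22, 33, 66.
Test each divisor d:
39^1 ≡ 39 (mod 67)
39^2 ≡ 47 (mod 67)
39^3 ≡ 24 (mod 67)
39^6 ≡ 40 (mod 67)
39^11 ≡ 29 (mod 67)
39^22 ≡ 37 (mod 67)
39^33 ≡ 1 (mod 67) ✓
Thus |⟨39⟩| = ord(39) = 33.
[(Z/67Z)^× : ⟨39⟩] = 66/33 = 2.

2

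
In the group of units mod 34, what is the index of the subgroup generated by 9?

ord(9) | φ(34) = φ(2)·φ(17) = 1·16 = 16 = 2^4.
Divisors of 16: 1, 2, 4, 8, 16.
Compute 9^d (mod 34) for the divisors d until we hit 1:
9^1 ≡ 9
9^2 ≡ 13
9^4 ≡ 33
9^8 ≡ 1
The order of 9 is 8, so the subgroup it generates has 8 elements.
The index is φ(34) / ord(9) = 16 / 8 = 2.

2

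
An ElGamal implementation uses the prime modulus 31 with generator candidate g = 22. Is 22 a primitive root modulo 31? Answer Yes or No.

φ(31) = 31 − 1 = 30 = 2 · 3 · 5.
It suffices to check that the order of 22 is not a proper divisor of 30: compute 22^(30/q) for q ∈ {2, 3, 5}.
22^15 ≡ 30 (mod 31)  [q = 2: ≢ 1 ✓]
22^10 ≡ 5 (mod 31)  [q = 3: ≢ 1 ✓]
22^6 ≡ 8 (mod 31)  [q = 5: ≢ 1 ✓]
All checks pass, so 22 has order 30 and is a primitive root modulo 31.

Yes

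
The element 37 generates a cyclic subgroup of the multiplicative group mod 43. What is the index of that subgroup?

ord(37) | φ(43) = 43 − 1 = 42 = 2 · 3 · 7.
Divisors of 42: 1, 2, 3, 6, 7, 14, 21, 42.
Evaluate successive powers at the divisors of 42:
37^1 ≡ 37 (mod 43)
37^2 ≡ 36 (mod 43)
37^3 ≡ 42 (mod 43)
37^6 ≡ 1 (mod 43) ✓
Thus |⟨37⟩| = ord(37) = 6.
The index is φ(43) / ord(37) = 42 / 6 = 7.

7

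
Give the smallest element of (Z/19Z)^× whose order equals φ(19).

φ(19) = 19 − 1 = 18 = 2 · 3^2.
Test candidates g = 2, 3, … against the prime factors q ∈ {2, 3} of φ(19): g is a generator iff g^(18/q) ≢ 1 for every such q.
g = 2: 2^9 ≡ 18; 2^6 ≡ 7 — none is 1, so 2 is a primitive root.
So 2 is the smallest generator of (Z/19Z)^×.

2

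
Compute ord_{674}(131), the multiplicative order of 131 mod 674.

84

ord(131) | φ(674) = φ(2)·φ(337) = 1·336 = 336 = 2^4 · 3 · 7.
Divisors of 336: 1, 2, 3, 4, 6, 7, 8, 12, 14, 16, 21, 24, 28, 42, 48, 56, 84, 112, 168, 336.
Evaluate successive powers at the divisors of 336:
131^1 ≡ 131
131^2 ≡ 311
131^3 ≡ 301
131^4 ≡ 339
131^6 ≡ 285
131^7 ≡ 265
131^8 ≡ 341
131^12 ≡ 345
131^14 ≡ 129
131^16 ≡ 353
131^21 ≡ 485
131^24 ≡ 401
131^28 ≡ 465
131^42 ≡ 673
131^48 ≡ 389
131^56 ≡ 545
131^84 ≡ 1
Hence ord(131) = 84.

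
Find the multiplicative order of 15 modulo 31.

10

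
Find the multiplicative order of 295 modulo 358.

By Lagrange's theorem, ord_358(295) divides φ(358) = φ(2)·φ(179) = 1·178 = 178 = 2 · 89.
Divisors of 178: 1, 2, 89, 178.
Check 295^d mod 358 for each divisor in increasing order:
295^1 ≡ 295
295^2 ≡ 31
295^89 ≡ 1
Hence ord(295) = 89.

89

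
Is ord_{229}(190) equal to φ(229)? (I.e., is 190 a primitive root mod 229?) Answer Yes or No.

Yes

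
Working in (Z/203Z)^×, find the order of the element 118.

28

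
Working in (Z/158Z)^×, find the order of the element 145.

78

By Lagrange's theorem, ord_158(145) divides φ(158) = φ(2)·φ(79) = 1·78 = 78 = 2 · 3 · 13.
Divisors of 78: 1, 2, 3, 6, 13, 26, 39, 78.
Evaluate successive powers at the divisors of 78:
145^1 ≡ 145 (mod 158)
145^2 ≡ 11 (mod 158)
145^3 ≡ 15 (mod 158)
145^6 ≡ 67 (mod 158)
145^13 ≡ 103 (mod 158)
145^26 ≡ 23 (mod 158)
145^39 ≡ 157 (mod 158)
145^78 ≡ 1 (mod 158) ✓
Therefore the multiplicative order of 145 modulo 158 is 78.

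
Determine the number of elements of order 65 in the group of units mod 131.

φ(131) = 131 − 1 = 130 = 2 · 5 · 13.
(Z/131Z)^× is cyclic (|G| = 130); a cyclic group of order m has exactly φ(d) elements of each order d | m, and none otherwise.
65 = 5 · 13 divides 130, and φ(65) = 48.

48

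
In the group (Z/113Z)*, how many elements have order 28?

φ(113) = 113 − 1 = 112 = 2^4 · 7.
(Z/113Z)^× is cyclic (|G| = 112); a cyclic group of order m has exactly φ(d) elements of each order d | m, and none otherwise.
28 = 2^2 · 7 divides 112, and φ(28) = 12.

12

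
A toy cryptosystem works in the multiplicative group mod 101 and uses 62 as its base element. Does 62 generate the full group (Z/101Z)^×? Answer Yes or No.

No

φ(101) = 101 − 1 = 100 = 2^2 · 5^2.
It suffices to check that the order of 62 is not a proper divisor of 100: compute 62^(100/q) for q ∈ {2, 5}.
62^50 ≡ 100 (mod 101)  [q = 2: ≢ 1 ✓]
62^20 ≡ 1 (mod 101)  [q = 5: ≡ 1 ✗]
Since 62^20 ≡ 1, the order of 62 divides 20 < 100, so 62 is not a primitive root.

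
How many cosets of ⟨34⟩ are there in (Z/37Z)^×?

4

Since 34 ∈ (Z/37Z)^×, its order divides φ(37) = 37 − 1 = 36 = 2^2 · 3^2.
Divisors of 36: 1, 2, 3, 4, 6, 9, 12, 18, 36.
Check 34^d mod 37 for each divisor in increasing order:
34^1 ≡ 34
34^2 ≡ 9
34^3 ≡ 10
34^4 ≡ 7
34^6 ≡ 26
34^9 ≡ 1
So ord_37(34) = 9, hence |⟨34⟩| = 9.
[(Z/37Z)^× : ⟨34⟩] = 36/9 = 4.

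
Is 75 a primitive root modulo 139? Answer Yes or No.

No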